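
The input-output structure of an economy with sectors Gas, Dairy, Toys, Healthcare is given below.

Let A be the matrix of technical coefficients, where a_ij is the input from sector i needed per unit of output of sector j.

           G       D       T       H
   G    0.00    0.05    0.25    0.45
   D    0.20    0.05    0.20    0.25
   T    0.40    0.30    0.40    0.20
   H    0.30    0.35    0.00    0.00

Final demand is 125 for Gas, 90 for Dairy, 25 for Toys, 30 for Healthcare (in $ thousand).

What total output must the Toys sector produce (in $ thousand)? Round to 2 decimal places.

x_T = 636.50

I − A =
  [   1.00    -0.05    -0.25    -0.45]
  [  -0.20     0.95    -0.20    -0.25]
  [  -0.40    -0.30     0.60    -0.20]
  [  -0.30    -0.35     0.00     1.00]
Compute the cofactors C_ij = (−1)^(i+j)·(3×3 minor ij) of I−A; the adjugate is their transpose:
adj(I−A) = Cᵀ =
  [ 0.443500   0.217000   0.257125   0.305250]
  [ 0.257000   0.404000   0.241750   0.265000]
  [ 0.498500   0.415500   0.689000   0.466000]
  [ 0.223000   0.206500   0.161750   0.390000]
det(I−A) = Σ_j (I−A)_1j·C_1j = (1.00)(0.443500) + (-0.05)(0.257000) + (-0.25)(0.498500) + (-0.45)(0.223000) = 0.205675
(I − A)⁻¹ = adj(I−A) / det(I−A) ≈
  [   2.1563     1.0551     1.2502     1.4841]
  [   1.2495     1.9643     1.1754     1.2884]
  [   2.4237     2.0202     3.3499     2.2657]
  [   1.0842     1.0040     0.7864     1.8962]
x = (I − A)⁻¹ d = adj(I−A)·d / det(I−A), with det(I−A) = 0.205675:
  x_G = (0.443500·125 + 0.217000·90 + 0.257125·25 + 0.305250·30) / 0.205675 = 90.553125 / 0.205675 ≈ 440.27
  x_D = (0.257000·125 + 0.404000·90 + 0.241750·25 + 0.265000·30) / 0.205675 = 82.47875 / 0.205675 ≈ 401.01
  x_T = (0.498500·125 + 0.415500·90 + 0.689000·25 + 0.466000·30) / 0.205675 = 130.9125 / 0.205675 ≈ 636.50
  x_H = (0.223000·125 + 0.206500·90 + 0.161750·25 + 0.390000·30) / 0.205675 = 62.20375 / 0.205675 ≈ 302.44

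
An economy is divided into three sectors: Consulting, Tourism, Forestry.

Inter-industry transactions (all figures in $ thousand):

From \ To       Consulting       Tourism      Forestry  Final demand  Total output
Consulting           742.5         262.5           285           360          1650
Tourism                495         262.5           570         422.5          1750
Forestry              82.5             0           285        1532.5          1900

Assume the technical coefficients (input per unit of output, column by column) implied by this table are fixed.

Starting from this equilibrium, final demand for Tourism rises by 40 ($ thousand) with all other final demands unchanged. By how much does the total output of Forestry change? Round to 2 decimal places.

Δx_3 = 0.86

Technical coefficients a_ij = z_ij / X_j:
  a_11 = 742.5/1650 = 0.45, a_21 = 495/1650 = 0.30, a_31 = 82.5/1650 = 0.05
  a_12 = 262.5/1750 = 0.15, a_22 = 262.5/1750 = 0.15, a_32 = 0/1750 = 0.00
  a_13 = 285/1900 = 0.15, a_23 = 570/1900 = 0.30, a_33 = 285/1900 = 0.15
I − A =
  [   0.55    -0.15    -0.15]
  [  -0.30     0.85    -0.30]
  [  -0.05     0.00     0.85]
Cofactors of I−A, C_ij = (−1)^(i+j)·(minor ij) (rows/columns in the sector order above):
  C_11 = (0.85)(0.85) − (-0.30)(0.00) = 0.7225
  C_12 = −[(-0.30)(0.85) − (-0.30)(-0.05)] = 0.2700
  C_13 = (-0.30)(0.00) − (0.85)(-0.05) = 0.0425
  C_21 = −[(-0.15)(0.85) − (-0.15)(0.00)] = 0.1275
  C_22 = (0.55)(0.85) − (-0.15)(-0.05) = 0.4600
  C_23 = −[(0.55)(0.00) − (-0.15)(-0.05)] = 0.0075
  C_31 = (-0.15)(-0.30) − (-0.15)(0.85) = 0.1725
  C_32 = −[(0.55)(-0.30) − (-0.15)(-0.30)] = 0.2100
  C_33 = (0.55)(0.85) − (-0.15)(-0.30) = 0.4225
det(I−A) = Σ_j (I−A)_1j·C_1j = (0.55)(0.7225) + (-0.15)(0.2700) + (-0.15)(0.0425) = 0.3505
adj(I−A) = Cᵀ =
  [ 0.7225   0.1275   0.1725]
  [ 0.2700   0.4600   0.2100]
  [ 0.0425   0.0075   0.4225]
(I − A)⁻¹ = adj(I−A) / det(I−A) ≈
  [   2.0613     0.3638     0.4922]
  [   0.7703     1.3124     0.5991]
  [   0.1213     0.0214     1.2054]
Δx = (I − A)⁻¹ Δd with Δd having +40 in the Tourism component and 0 elsewhere.
So Δx_3 = L_32 · (+40), where L_32 = adj(I−A)_32 / det(I−A) = 0.0075 / 0.3505.
Δx_3 = 0.0075 × (+40) / 0.3505 = 0.30 / 0.3505 ≈ 0.86.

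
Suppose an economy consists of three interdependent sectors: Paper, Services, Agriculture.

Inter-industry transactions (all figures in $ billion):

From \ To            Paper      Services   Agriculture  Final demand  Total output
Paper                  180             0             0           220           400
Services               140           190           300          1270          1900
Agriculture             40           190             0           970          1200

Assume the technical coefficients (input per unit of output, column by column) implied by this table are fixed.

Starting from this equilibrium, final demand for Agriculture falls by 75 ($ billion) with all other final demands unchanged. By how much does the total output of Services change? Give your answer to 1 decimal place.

Δx_2 = -21.4

Technical coefficients a_ij = z_ij / X_j:
  a_11 = 180/400 = 0.45, a_21 = 140/400 = 0.35, a_31 = 40/400 = 0.10
  a_12 = 0/1900 = 0.00, a_22 = 190/1900 = 0.10, a_32 = 190/1900 = 0.10
  a_13 = 0/1200 = 0.00, a_23 = 300/1200 = 0.25, a_33 = 0/1200 = 0.00
I − A =
  [   0.55     0.00     0.00]
  [  -0.35     0.90    -0.25]
  [  -0.10    -0.10     1.00]
Cofactors of I−A, C_ij = (−1)^(i+j)·(minor ij) (rows/columns in the sector order above):
  C_11 = (0.90)(1.00) − (-0.25)(-0.10) = 0.8750
  C_12 = −[(-0.35)(1.00) − (-0.25)(-0.10)] = 0.3750
  C_13 = (-0.35)(-0.10) − (0.90)(-0.10) = 0.1250
  C_21 = −[(0.00)(1.00) − (0.00)(-0.10)] = 0.0000
  C_22 = (0.55)(1.00) − (0.00)(-0.10) = 0.5500
  C_23 = −[(0.55)(-0.10) − (0.00)(-0.10)] = 0.0550
  C_31 = (0.00)(-0.25) − (0.00)(0.90) = 0.0000
  C_32 = −[(0.55)(-0.25) − (0.00)(-0.35)] = 0.1375
  C_33 = (0.55)(0.90) − (0.00)(-0.35) = 0.4950
det(I−A) = Σ_j (I−A)_1j·C_1j = (0.55)(0.8750) + (0.00)(0.3750) + (0.00)(0.1250) = 0.48125
adj(I−A) = Cᵀ =
  [ 0.8750   0.0000   0.0000]
  [ 0.3750   0.5500   0.1375]
  [ 0.1250   0.0550   0.4950]
(I − A)⁻¹ = adj(I−A) / det(I−A) ≈
  [   1.8182     0.0000     0.0000]
  [   0.7792     1.1429     0.2857]
  [   0.2597     0.1143     1.0286]
Δx = (I − A)⁻¹ Δd with Δd having -75 in the Agriculture component and 0 elsewhere.
So Δx_2 = L_23 · (-75), where L_23 = adj(I−A)_23 / det(I−A) = 0.1375 / 0.48125.
Δx_2 = 0.1375 × (-75) / 0.48125 = -10.3125 / 0.48125 ≈ -21.4.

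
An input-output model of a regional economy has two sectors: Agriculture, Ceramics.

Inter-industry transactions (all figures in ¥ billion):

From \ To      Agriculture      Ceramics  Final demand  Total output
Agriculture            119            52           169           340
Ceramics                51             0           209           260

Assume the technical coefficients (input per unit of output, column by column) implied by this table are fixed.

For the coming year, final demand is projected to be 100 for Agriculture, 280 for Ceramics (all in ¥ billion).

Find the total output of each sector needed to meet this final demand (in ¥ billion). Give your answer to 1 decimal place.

Technical coefficients a_ij = z_ij / X_j:
  a_AA = 119/340 = 0.35, a_CA = 51/340 = 0.15
  a_AC = 52/260 = 0.20, a_CC = 0/260 = 0.00
I − A =
  [   0.65    -0.20]
  [  -0.15     1.00]
det(I−A) = (0.65)(1.00) − (-0.20)(-0.15) = 0.6200
adj(I−A) = [[1.00, 0.20], [0.15, 0.65]]
(I − A)⁻¹ = adj(I−A) / det(I−A) ≈
  [   1.6129     0.3226]
  [   0.2419     1.0484]
x = (I − A)⁻¹ d = adj(I−A)·d / det(I−A), with det(I−A) = 0.6200:
  x_A = (1.00·100 + 0.20·280) / 0.6200 = 156.00 / 0.6200 ≈ 251.6
  x_C = (0.15·100 + 0.65·280) / 0.6200 = 197.00 / 0.6200 ≈ 317.7

x_A = 251.6, x_C = 317.7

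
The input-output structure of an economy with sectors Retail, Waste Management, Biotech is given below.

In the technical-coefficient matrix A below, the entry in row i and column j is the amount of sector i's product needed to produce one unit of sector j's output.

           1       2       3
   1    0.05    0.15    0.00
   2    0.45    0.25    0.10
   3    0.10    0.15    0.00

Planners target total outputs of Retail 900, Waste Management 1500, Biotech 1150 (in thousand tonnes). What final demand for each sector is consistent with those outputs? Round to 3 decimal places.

I − A =
  [   0.95    -0.15     0.00]
  [  -0.45     0.75    -0.10]
  [  -0.10    -0.15     1.00]
d = (I − A) x:
  d_1 = (+0.95)·900 + (-0.15)·1500 + (+0.00)·1150 = 630.000
  d_2 = (-0.45)·900 + (+0.75)·1500 + (-0.10)·1150 = 605.000
  d_3 = (-0.10)·900 + (-0.15)·1500 + (+1.00)·1150 = 835.000

d_1 = 630.000, d_2 = 605.000, d_3 = 835.000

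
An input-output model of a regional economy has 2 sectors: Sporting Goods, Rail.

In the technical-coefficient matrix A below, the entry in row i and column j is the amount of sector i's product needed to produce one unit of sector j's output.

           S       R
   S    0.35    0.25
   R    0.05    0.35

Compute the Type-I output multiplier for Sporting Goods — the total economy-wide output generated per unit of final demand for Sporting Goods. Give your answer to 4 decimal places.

m_S = 1.7073

I − A =
  [   0.65    -0.25]
  [  -0.05     0.65]
det(I−A) = (0.65)(0.65) − (-0.25)(-0.05) = 0.4100
adj(I−A) = [[0.65, 0.25], [0.05, 0.65]]
(I − A)⁻¹ = adj(I−A) / det(I−A) ≈
  [   1.58537     0.60976]
  [   0.12195     1.58537]
The output multiplier for sector j is the column-j sum of the Leontief inverse (I − A)⁻¹ = adj(I−A) / det(I−A).
Column S of adj(I−A): (0.65, 0.05); det(I−A) = 0.4100.
m_S = (0.65 + 0.05) / 0.4100 = 0.70 / 0.4100 ≈ 1.7073.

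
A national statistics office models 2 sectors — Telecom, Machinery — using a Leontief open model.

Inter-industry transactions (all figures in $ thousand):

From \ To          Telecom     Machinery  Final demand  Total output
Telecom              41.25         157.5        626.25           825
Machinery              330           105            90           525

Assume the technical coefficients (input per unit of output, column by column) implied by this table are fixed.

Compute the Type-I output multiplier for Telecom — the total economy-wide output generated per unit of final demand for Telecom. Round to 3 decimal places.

m_T = 1.875

Technical coefficients a_ij = z_ij / X_j:
  a_TT = 41.25/825 = 0.05, a_MT = 330/825 = 0.40
  a_TM = 157.5/525 = 0.30, a_MM = 105/525 = 0.20
I − A =
  [   0.95    -0.30]
  [  -0.40     0.80]
det(I−A) = (0.95)(0.80) − (-0.30)(-0.40) = 0.6400
adj(I−A) = [[0.80, 0.30], [0.40, 0.95]]
(I − A)⁻¹ = adj(I−A) / det(I−A) ≈
  [   1.2500     0.4688]
  [   0.6250     1.4844]
The output multiplier for sector j is the column-j sum of the Leontief inverse (I − A)⁻¹ = adj(I−A) / det(I−A).
Column T of adj(I−A): (0.80, 0.40); det(I−A) = 0.6400.
m_T = (0.80 + 0.40) / 0.6400 = 1.20 / 0.6400 = 1.875.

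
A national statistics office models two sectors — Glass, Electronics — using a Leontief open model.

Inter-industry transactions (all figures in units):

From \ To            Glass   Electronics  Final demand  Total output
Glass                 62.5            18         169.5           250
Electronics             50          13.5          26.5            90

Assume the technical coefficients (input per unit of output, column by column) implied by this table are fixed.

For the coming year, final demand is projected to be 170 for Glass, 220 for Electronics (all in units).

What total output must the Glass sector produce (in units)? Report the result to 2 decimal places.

x_1 = 315.48

Technical coefficients a_ij = z_ij / X_j:
  a_11 = 62.5/250 = 0.25, a_21 = 50/250 = 0.20
  a_12 = 18/90 = 0.20, a_22 = 13.5/90 = 0.15
I − A =
  [   0.75    -0.20]
  [  -0.20     0.85]
det(I−A) = (0.75)(0.85) − (-0.20)(-0.20) = 0.5975
adj(I−A) = [[0.85, 0.20], [0.20, 0.75]]
(I − A)⁻¹ = adj(I−A) / det(I−A) ≈
  [   1.4226     0.3347]
  [   0.3347     1.2552]
x = (I − A)⁻¹ d = adj(I−A)·d / det(I−A), with det(I−A) = 0.5975:
  x_1 = (0.85·170 + 0.20·220) / 0.5975 = 188.50 / 0.5975 ≈ 315.48
  x_2 = (0.20·170 + 0.75·220) / 0.5975 = 199.00 / 0.5975 ≈ 333.05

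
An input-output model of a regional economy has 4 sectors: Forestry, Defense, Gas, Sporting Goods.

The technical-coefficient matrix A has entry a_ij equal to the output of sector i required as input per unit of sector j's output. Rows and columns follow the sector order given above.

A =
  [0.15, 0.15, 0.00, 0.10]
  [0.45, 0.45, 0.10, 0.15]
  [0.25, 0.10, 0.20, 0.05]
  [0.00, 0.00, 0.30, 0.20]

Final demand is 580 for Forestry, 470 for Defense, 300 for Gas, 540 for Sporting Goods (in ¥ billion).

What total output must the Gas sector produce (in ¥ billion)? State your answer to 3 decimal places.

x_3 = 1122.615

I − A =
  [   0.85    -0.15     0.00    -0.10]
  [  -0.45     0.55    -0.10    -0.15]
  [  -0.25    -0.10     0.80    -0.05]
  [   0.00     0.00    -0.30     0.80]
Compute the cofactors C_ij = (−1)^(i+j)·(3×3 minor ij) of I−A; the adjugate is their transpose:
adj(I−A) = Cᵀ =
  [ 0.331250   0.096750   0.035250   0.061750]
  [ 0.312500   0.523750   0.119750   0.144750]
  [ 0.146000   0.098000   0.320000   0.056625]
  [ 0.054750   0.036750   0.120000   0.307750]
det(I−A) = Σ_j (I−A)_1j·C_1j = (0.85)(0.331250) + (-0.15)(0.312500) + (0.00)(0.146000) + (-0.10)(0.054750) = 0.2292125
(I − A)⁻¹ = adj(I−A) / det(I−A) ≈
  [   1.4452     0.4221     0.1538     0.2694]
  [   1.3634     2.2850     0.5224     0.6315]
  [   0.6370     0.4276     1.3961     0.2470]
  [   0.2389     0.1603     0.5235     1.3426]
x = (I − A)⁻¹ d = adj(I−A)·d / det(I−A), with det(I−A) = 0.2292125:
  x_1 = (0.331250·580 + 0.096750·470 + 0.035250·300 + 0.061750·540) / 0.2292125 = 281.5175 / 0.2292125 ≈ 1228.194
  x_2 = (0.312500·580 + 0.523750·470 + 0.119750·300 + 0.144750·540) / 0.2292125 = 541.5025 / 0.2292125 ≈ 2362.448
  x_3 = (0.146000·580 + 0.098000·470 + 0.320000·300 + 0.056625·540) / 0.2292125 = 257.3175 / 0.2292125 ≈ 1122.615
  x_4 = (0.054750·580 + 0.036750·470 + 0.120000·300 + 0.307750·540) / 0.2292125 = 251.2125 / 0.2292125 ≈ 1095.981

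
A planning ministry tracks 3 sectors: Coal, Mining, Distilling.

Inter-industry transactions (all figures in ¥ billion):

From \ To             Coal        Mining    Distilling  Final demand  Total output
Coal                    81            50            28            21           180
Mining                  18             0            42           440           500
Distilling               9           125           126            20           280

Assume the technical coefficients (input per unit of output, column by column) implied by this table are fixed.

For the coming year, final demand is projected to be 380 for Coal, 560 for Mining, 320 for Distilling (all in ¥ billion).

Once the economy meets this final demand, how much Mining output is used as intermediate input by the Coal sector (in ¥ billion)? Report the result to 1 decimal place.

Technical coefficients a_ij = z_ij / X_j:
  a_11 = 81/180 = 0.45, a_21 = 18/180 = 0.10, a_31 = 9/180 = 0.05
  a_12 = 50/500 = 0.10, a_22 = 0/500 = 0.00, a_32 = 125/500 = 0.25
  a_13 = 28/280 = 0.10, a_23 = 42/280 = 0.15, a_33 = 126/280 = 0.45
I − A =
  [   0.55    -0.10    -0.10]
  [  -0.10     1.00    -0.15]
  [  -0.05    -0.25     0.55]
Cofactors of I−A, C_ij = (−1)^(i+j)·(minor ij) (rows/columns in the sector order above):
  C_11 = (1.00)(0.55) − (-0.15)(-0.25) = 0.5125
  C_12 = −[(-0.10)(0.55) − (-0.15)(-0.05)] = 0.0625
  C_13 = (-0.10)(-0.25) − (1.00)(-0.05) = 0.0750
  C_21 = −[(-0.10)(0.55) − (-0.10)(-0.25)] = 0.0800
  C_22 = (0.55)(0.55) − (-0.10)(-0.05) = 0.2975
  C_23 = −[(0.55)(-0.25) − (-0.10)(-0.05)] = 0.1425
  C_31 = (-0.10)(-0.15) − (-0.10)(1.00) = 0.1150
  C_32 = −[(0.55)(-0.15) − (-0.10)(-0.10)] = 0.0925
  C_33 = (0.55)(1.00) − (-0.10)(-0.10) = 0.5400
det(I−A) = Σ_j (I−A)_1j·C_1j = (0.55)(0.5125) + (-0.10)(0.0625) + (-0.10)(0.0750) = 0.268125
adj(I−A) = Cᵀ =
  [ 0.5125   0.0800   0.1150]
  [ 0.0625   0.2975   0.0925]
  [ 0.0750   0.1425   0.5400]
(I − A)⁻¹ = adj(I−A) / det(I−A) ≈
  [   1.9114     0.2984     0.4289]
  [   0.2331     1.1096     0.3450]
  [   0.2797     0.5315     2.0140]
First solve x = (I − A)⁻¹ d = adj(I−A)·d / det(I−A); in particular x_1 = (0.5125·380 + 0.0800·560 + 0.1150·320) / 0.268125 = 276.35 / 0.268125 ≈ 1030.676.
Intermediate flow from 2 to 1: z_21 = a_21 · x_1 = 0.10 × 276.35 / 0.268125 = 27.635 / 0.268125 ≈ 103.1.

z_21 = 103.1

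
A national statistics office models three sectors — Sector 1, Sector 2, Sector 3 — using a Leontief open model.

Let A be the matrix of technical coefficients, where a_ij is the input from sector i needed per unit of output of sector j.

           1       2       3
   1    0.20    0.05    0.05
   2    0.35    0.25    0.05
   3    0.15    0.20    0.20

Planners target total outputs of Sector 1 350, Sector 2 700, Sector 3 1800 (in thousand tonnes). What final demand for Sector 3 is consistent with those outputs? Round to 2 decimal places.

d_3 = 1247.50

I − A =
  [   0.80    -0.05    -0.05]
  [  -0.35     0.75    -0.05]
  [  -0.15    -0.20     0.80]
d = (I − A) x:
  d_1 = (+0.80)·350 + (-0.05)·700 + (-0.05)·1800 = 155.00
  d_2 = (-0.35)·350 + (+0.75)·700 + (-0.05)·1800 = 312.50
  d_3 = (-0.15)·350 + (-0.20)·700 + (+0.80)·1800 = 1247.50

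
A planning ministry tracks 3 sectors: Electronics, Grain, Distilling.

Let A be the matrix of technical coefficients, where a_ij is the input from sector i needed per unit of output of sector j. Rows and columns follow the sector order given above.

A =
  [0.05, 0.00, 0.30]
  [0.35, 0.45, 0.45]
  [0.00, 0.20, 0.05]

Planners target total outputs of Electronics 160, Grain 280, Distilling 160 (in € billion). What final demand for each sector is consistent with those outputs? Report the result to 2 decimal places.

d_E = 104.00, d_G = 26.00, d_D = 96.00

I − A =
  [   0.95     0.00    -0.30]
  [  -0.35     0.55    -0.45]
  [   0.00    -0.20     0.95]
d = (I − A) x:
  d_E = (+0.95)·160 + (+0.00)·280 + (-0.30)·160 = 104.00
  d_G = (-0.35)·160 + (+0.55)·280 + (-0.45)·160 = 26.00
  d_D = (+0.00)·160 + (-0.20)·280 + (+0.95)·160 = 96.00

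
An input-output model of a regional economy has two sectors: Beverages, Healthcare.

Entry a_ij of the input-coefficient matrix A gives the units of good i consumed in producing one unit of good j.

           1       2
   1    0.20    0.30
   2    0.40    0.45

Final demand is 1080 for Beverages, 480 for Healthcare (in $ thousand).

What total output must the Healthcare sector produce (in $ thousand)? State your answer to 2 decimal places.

x_2 = 2550.00

I − A =
  [   0.80    -0.30]
  [  -0.40     0.55]
det(I−A) = (0.80)(0.55) − (-0.30)(-0.40) = 0.3200
adj(I−A) = [[0.55, 0.30], [0.40, 0.80]]
(I − A)⁻¹ = adj(I−A) / det(I−A) ≈
  [   1.7188     0.9375]
  [   1.2500     2.5000]
x = (I − A)⁻¹ d = adj(I−A)·d / det(I−A), with det(I−A) = 0.3200:
  x_1 = (0.55·1080 + 0.30·480) / 0.3200 = 738.00 / 0.3200 = 2306.25
  x_2 = (0.40·1080 + 0.80·480) / 0.3200 = 816.00 / 0.3200 = 2550.00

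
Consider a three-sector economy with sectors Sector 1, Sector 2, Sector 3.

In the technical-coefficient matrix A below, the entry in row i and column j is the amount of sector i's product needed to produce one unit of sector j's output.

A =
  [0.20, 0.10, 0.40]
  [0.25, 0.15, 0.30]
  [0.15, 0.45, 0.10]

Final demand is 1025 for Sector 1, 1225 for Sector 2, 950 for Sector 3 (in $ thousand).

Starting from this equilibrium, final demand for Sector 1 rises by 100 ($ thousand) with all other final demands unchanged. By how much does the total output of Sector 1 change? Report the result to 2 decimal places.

Δx_1 = 165.35

I − A =
  [   0.80    -0.10    -0.40]
  [  -0.25     0.85    -0.30]
  [  -0.15    -0.45     0.90]
Cofactors of I−A, C_ij = (−1)^(i+j)·(minor ij) (rows/columns in the sector order above):
  C_11 = (0.85)(0.90) − (-0.30)(-0.45) = 0.6300
  C_12 = −[(-0.25)(0.90) − (-0.30)(-0.15)] = 0.2700
  C_13 = (-0.25)(-0.45) − (0.85)(-0.15) = 0.2400
  C_21 = −[(-0.10)(0.90) − (-0.40)(-0.45)] = 0.2700
  C_22 = (0.80)(0.90) − (-0.40)(-0.15) = 0.6600
  C_23 = −[(0.80)(-0.45) − (-0.10)(-0.15)] = 0.3750
  C_31 = (-0.10)(-0.30) − (-0.40)(0.85) = 0.3700
  C_32 = −[(0.80)(-0.30) − (-0.40)(-0.25)] = 0.3400
  C_33 = (0.80)(0.85) − (-0.10)(-0.25) = 0.6550
det(I−A) = Σ_j (I−A)_1j·C_1j = (0.80)(0.6300) + (-0.10)(0.2700) + (-0.40)(0.2400) = 0.3810
adj(I−A) = Cᵀ =
  [ 0.6300   0.2700   0.3700]
  [ 0.2700   0.6600   0.3400]
  [ 0.2400   0.3750   0.6550]
(I − A)⁻¹ = adj(I−A) / det(I−A) ≈
  [   1.6535     0.7087     0.9711]
  [   0.7087     1.7323     0.8924]
  [   0.6299     0.9843     1.7192]
Δx = (I − A)⁻¹ Δd with Δd having +100 in the Sector 1 component and 0 elsewhere.
So Δx_1 = L_11 · (+100), where L_11 = adj(I−A)_11 / det(I−A) = 0.6300 / 0.3810.
Δx_1 = 0.6300 × (+100) / 0.3810 = 63.00 / 0.3810 ≈ 165.35.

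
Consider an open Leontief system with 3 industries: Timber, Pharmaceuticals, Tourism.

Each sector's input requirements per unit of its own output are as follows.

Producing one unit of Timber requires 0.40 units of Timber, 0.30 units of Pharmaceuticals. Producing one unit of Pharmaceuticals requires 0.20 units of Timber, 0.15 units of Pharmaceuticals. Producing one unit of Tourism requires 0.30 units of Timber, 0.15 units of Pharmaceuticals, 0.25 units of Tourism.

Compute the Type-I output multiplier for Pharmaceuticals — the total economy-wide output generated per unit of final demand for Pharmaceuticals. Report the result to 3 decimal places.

m_2 = 1.778

I − A =
  [   0.60    -0.20    -0.30]
  [  -0.30     0.85    -0.15]
  [   0.00     0.00     0.75]
Cofactors of I−A, C_ij = (−1)^(i+j)·(minor ij) (rows/columns in the sector order above):
  C_11 = (0.85)(0.75) − (-0.15)(0.00) = 0.6375
  C_12 = −[(-0.30)(0.75) − (-0.15)(0.00)] = 0.2250
  C_13 = (-0.30)(0.00) − (0.85)(0.00) = 0.0000
  C_21 = −[(-0.20)(0.75) − (-0.30)(0.00)] = 0.1500
  C_22 = (0.60)(0.75) − (-0.30)(0.00) = 0.4500
  C_23 = −[(0.60)(0.00) − (-0.20)(0.00)] = 0.0000
  C_31 = (-0.20)(-0.15) − (-0.30)(0.85) = 0.2850
  C_32 = −[(0.60)(-0.15) − (-0.30)(-0.30)] = 0.1800
  C_33 = (0.60)(0.85) − (-0.20)(-0.30) = 0.4500
det(I−A) = Σ_j (I−A)_1j·C_1j = (0.60)(0.6375) + (-0.20)(0.2250) + (-0.30)(0.0000) = 0.3375
adj(I−A) = Cᵀ =
  [ 0.6375   0.1500   0.2850]
  [ 0.2250   0.4500   0.1800]
  [ 0.0000   0.0000   0.4500]
(I − A)⁻¹ = adj(I−A) / det(I−A) ≈
  [   1.8889     0.4444     0.8444]
  [   0.6667     1.3333     0.5333]
  [   0.0000     0.0000     1.3333]
The output multiplier for sector j is the column-j sum of the Leontief inverse (I − A)⁻¹ = adj(I−A) / det(I−A).
Column 2 of adj(I−A): (0.1500, 0.4500, 0.0000); det(I−A) = 0.3375.
m_2 = (0.1500 + 0.4500 + 0.0000) / 0.3375 = 0.60 / 0.3375 ≈ 1.778.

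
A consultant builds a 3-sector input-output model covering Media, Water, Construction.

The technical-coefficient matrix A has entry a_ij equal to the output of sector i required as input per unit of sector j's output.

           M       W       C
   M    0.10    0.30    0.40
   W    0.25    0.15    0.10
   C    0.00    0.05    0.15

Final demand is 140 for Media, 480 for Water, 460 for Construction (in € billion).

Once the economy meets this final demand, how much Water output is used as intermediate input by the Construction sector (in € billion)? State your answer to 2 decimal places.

z_WC = 59.06

I − A =
  [   0.90    -0.30    -0.40]
  [  -0.25     0.85    -0.10]
  [   0.00    -0.05     0.85]
Cofactors of I−A, C_ij = (−1)^(i+j)·(minor ij) (rows/columns in the sector order above):
  C_11 = (0.85)(0.85) − (-0.10)(-0.05) = 0.7175
  C_12 = −[(-0.25)(0.85) − (-0.10)(0.00)] = 0.2125
  C_13 = (-0.25)(-0.05) − (0.85)(0.00) = 0.0125
  C_21 = −[(-0.30)(0.85) − (-0.40)(-0.05)] = 0.2750
  C_22 = (0.90)(0.85) − (-0.40)(0.00) = 0.7650
  C_23 = −[(0.90)(-0.05) − (-0.30)(0.00)] = 0.0450
  C_31 = (-0.30)(-0.10) − (-0.40)(0.85) = 0.3700
  C_32 = −[(0.90)(-0.10) − (-0.40)(-0.25)] = 0.1900
  C_33 = (0.90)(0.85) − (-0.30)(-0.25) = 0.6900
det(I−A) = Σ_j (I−A)_1j·C_1j = (0.90)(0.7175) + (-0.30)(0.2125) + (-0.40)(0.0125) = 0.5770
adj(I−A) = Cᵀ =
  [ 0.7175   0.2750   0.3700]
  [ 0.2125   0.7650   0.1900]
  [ 0.0125   0.0450   0.6900]
(I − A)⁻¹ = adj(I−A) / det(I−A) ≈
  [   1.2435     0.4766     0.6412]
  [   0.3683     1.3258     0.3293]
  [   0.0217     0.0780     1.1958]
First solve x = (I − A)⁻¹ d = adj(I−A)·d / det(I−A); in particular x_C = (0.0125·140 + 0.0450·480 + 0.6900·460) / 0.5770 = 340.75 / 0.5770 ≈ 590.5546.
Intermediate flow from W to C: z_WC = a_WC · x_C = 0.10 × 340.75 / 0.5770 = 34.075 / 0.5770 ≈ 59.06.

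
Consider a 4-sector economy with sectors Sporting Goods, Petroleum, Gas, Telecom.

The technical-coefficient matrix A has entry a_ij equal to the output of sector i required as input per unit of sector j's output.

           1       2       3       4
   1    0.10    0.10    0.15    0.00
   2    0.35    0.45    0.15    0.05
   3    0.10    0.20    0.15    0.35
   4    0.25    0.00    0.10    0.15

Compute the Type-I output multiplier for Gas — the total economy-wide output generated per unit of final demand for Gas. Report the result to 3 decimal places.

m_3 = 2.675

I − A =
  [   0.90    -0.10    -0.15     0.00]
  [  -0.35     0.55    -0.15    -0.05]
  [  -0.10    -0.20     0.85    -0.35]
  [  -0.25     0.00    -0.10     0.85]
Compute the cofactors C_ij = (−1)^(i+j)·(3×3 minor ij) of I−A; the adjugate is their transpose:
adj(I−A) = Cᵀ =
  [ 0.351625   0.094250   0.083375   0.039875]
  [ 0.277625   0.592875   0.165750   0.103125]
  [ 0.156875   0.170250   0.389750   0.170500]
  [ 0.121875   0.047750   0.070375   0.343750]
det(I−A) = Σ_j (I−A)_1j·C_1j = (0.90)(0.351625) + (-0.10)(0.277625) + (-0.15)(0.156875) + (0.00)(0.121875) = 0.26516875
(I − A)⁻¹ = adj(I−A) / det(I−A) ≈
  [   1.3260     0.3554     0.3144     0.1504]
  [   1.0470     2.2358     0.6251     0.3889]
  [   0.5916     0.6420     1.4698     0.6430]
  [   0.4596     0.1801     0.2654     1.2963]
The output multiplier for sector j is the column-j sum of the Leontief inverse (I − A)⁻¹ = adj(I−A) / det(I−A).
Column 3 of adj(I−A): (0.083375, 0.165750, 0.389750, 0.070375); det(I−A) = 0.26516875.
m_3 = (0.083375 + 0.165750 + 0.389750 + 0.070375) / 0.26516875 = 0.70925 / 0.26516875 ≈ 2.675.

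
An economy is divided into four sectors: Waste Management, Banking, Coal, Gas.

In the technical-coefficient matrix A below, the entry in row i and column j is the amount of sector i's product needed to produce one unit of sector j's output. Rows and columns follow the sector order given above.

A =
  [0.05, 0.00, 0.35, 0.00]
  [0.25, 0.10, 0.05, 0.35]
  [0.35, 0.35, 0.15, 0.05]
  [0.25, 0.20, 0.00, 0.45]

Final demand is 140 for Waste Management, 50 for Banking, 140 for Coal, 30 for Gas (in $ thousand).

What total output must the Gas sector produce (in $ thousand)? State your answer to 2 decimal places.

I − A =
  [   0.95     0.00    -0.35     0.00]
  [  -0.25     0.90    -0.05    -0.35]
  [  -0.35    -0.35     0.85    -0.05]
  [  -0.25    -0.20     0.00     0.55]
Compute the cofactors C_ij = (−1)^(i+j)·(3×3 minor ij) of I−A; the adjugate is their transpose:
adj(I−A) = Cᵀ =
  [ 0.351125   0.070875   0.148750   0.058625]
  [ 0.201500   0.372375   0.104875   0.246500]
  [ 0.241250   0.192375   0.403750   0.159125]
  [ 0.232875   0.167625   0.105750   0.569250]
det(I−A) = Σ_j (I−A)_1j·C_1j = (0.95)(0.351125) + (0.00)(0.201500) + (-0.35)(0.241250) + (0.00)(0.232875) = 0.24913125
(I − A)⁻¹ = adj(I−A) / det(I−A) ≈
  [   1.4094     0.2845     0.5971     0.2353]
  [   0.8088     1.4947     0.4210     0.9894]
  [   0.9684     0.7722     1.6206     0.6387]
  [   0.9347     0.6728     0.4245     2.2849]
x = (I − A)⁻¹ d = adj(I−A)·d / det(I−A), with det(I−A) = 0.24913125:
  x_W = (0.351125·140 + 0.070875·50 + 0.148750·140 + 0.058625·30) / 0.24913125 = 75.285 / 0.24913125 ≈ 302.19
  x_B = (0.201500·140 + 0.372375·50 + 0.104875·140 + 0.246500·30) / 0.24913125 = 68.90625 / 0.24913125 ≈ 276.59
  x_C = (0.241250·140 + 0.192375·50 + 0.403750·140 + 0.159125·30) / 0.24913125 = 104.6925 / 0.24913125 ≈ 420.23
  x_G = (0.232875·140 + 0.167625·50 + 0.105750·140 + 0.569250·30) / 0.24913125 = 72.86625 / 0.24913125 ≈ 292.48

x_G = 292.48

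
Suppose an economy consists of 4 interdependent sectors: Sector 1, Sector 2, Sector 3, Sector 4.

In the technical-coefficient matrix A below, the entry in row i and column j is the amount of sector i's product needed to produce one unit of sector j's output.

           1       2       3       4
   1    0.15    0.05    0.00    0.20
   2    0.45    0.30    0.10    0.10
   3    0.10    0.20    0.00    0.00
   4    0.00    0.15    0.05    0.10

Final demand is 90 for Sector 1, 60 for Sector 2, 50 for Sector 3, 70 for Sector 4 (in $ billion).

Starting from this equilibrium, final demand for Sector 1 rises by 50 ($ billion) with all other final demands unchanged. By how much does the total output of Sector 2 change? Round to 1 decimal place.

I − A =
  [   0.85    -0.05     0.00    -0.20]
  [  -0.45     0.70    -0.10    -0.10]
  [  -0.10    -0.20     1.00     0.00]
  [   0.00    -0.15    -0.05     0.90]
Compute the cofactors C_ij = (−1)^(i+j)·(3×3 minor ij) of I−A; the adjugate is their transpose:
adj(I−A) = Cᵀ =
  [ 0.596000   0.077000   0.014750   0.141000]
  [ 0.414500   0.764000   0.085250   0.177000]
  [ 0.142500   0.160500   0.489000   0.049500]
  [ 0.077000   0.136250   0.041375   0.555000]
det(I−A) = Σ_j (I−A)_1j·C_1j = (0.85)(0.596000) + (-0.05)(0.414500) + (0.00)(0.142500) + (-0.20)(0.077000) = 0.470475
(I − A)⁻¹ = adj(I−A) / det(I−A) ≈
  [   1.2668     0.1637     0.0314     0.2997]
  [   0.8810     1.6239     0.1812     0.3762]
  [   0.3029     0.3411     1.0394     0.1052]
  [   0.1637     0.2896     0.0879     1.1797]
Δx = (I − A)⁻¹ Δd with Δd having +50 in the Sector 1 component and 0 elsewhere.
So Δx_2 = L_21 · (+50), where L_21 = adj(I−A)_21 / det(I−A) = 0.414500 / 0.470475.
Δx_2 = 0.414500 × (+50) / 0.470475 = 20.725 / 0.470475 ≈ 44.1.

Δx_2 = 44.1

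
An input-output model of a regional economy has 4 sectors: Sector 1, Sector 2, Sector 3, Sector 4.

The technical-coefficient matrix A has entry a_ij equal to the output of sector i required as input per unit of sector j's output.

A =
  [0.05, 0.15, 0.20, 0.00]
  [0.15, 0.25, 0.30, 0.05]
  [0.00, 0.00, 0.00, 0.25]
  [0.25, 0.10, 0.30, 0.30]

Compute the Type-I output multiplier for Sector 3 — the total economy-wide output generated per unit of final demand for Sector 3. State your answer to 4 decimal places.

m_3 = 2.8145

I − A =
  [   0.95    -0.15    -0.20     0.00]
  [  -0.15     0.75    -0.30    -0.05]
  [   0.00     0.00     1.00    -0.25]
  [  -0.25    -0.10    -0.30     0.70]
Compute the cofactors C_ij = (−1)^(i+j)·(3×3 minor ij) of I−A; the adjugate is their transpose:
adj(I−A) = Cᵀ =
  [ 0.456250   0.098750   0.137750   0.056250]
  [ 0.125000   0.581250   0.237250   0.126250]
  [ 0.050625   0.033125   0.476375   0.172500]
  [ 0.202500   0.132500   0.287250   0.690000]
det(I−A) = Σ_j (I−A)_1j·C_1j = (0.95)(0.456250) + (-0.15)(0.125000) + (-0.20)(0.050625) + (0.00)(0.202500) = 0.4045625
(I − A)⁻¹ = adj(I−A) / det(I−A) ≈
  [   1.12776     0.24409     0.34049     0.13904]
  [   0.30898     1.43674     0.58644     0.31207]
  [   0.12514     0.08188     1.17751     0.42639]
  [   0.50054     0.32751     0.71003     1.70555]
The output multiplier for sector j is the column-j sum of the Leontief inverse (I − A)⁻¹ = adj(I−A) / det(I−A).
Column 3 of adj(I−A): (0.137750, 0.237250, 0.476375, 0.287250); det(I−A) = 0.4045625.
m_3 = (0.137750 + 0.237250 + 0.476375 + 0.287250) / 0.4045625 = 1.138625 / 0.4045625 ≈ 2.8145.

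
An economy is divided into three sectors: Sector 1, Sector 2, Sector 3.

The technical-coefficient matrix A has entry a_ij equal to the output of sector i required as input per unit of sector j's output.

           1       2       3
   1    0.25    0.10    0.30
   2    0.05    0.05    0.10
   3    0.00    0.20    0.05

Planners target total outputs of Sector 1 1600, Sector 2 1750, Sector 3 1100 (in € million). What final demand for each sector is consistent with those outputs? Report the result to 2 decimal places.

d_1 = 695.00, d_2 = 1472.50, d_3 = 695.00

I − A =
  [   0.75    -0.10    -0.30]
  [  -0.05     0.95    -0.10]
  [   0.00    -0.20     0.95]
d = (I − A) x:
  d_1 = (+0.75)·1600 + (-0.10)·1750 + (-0.30)·1100 = 695.00
  d_2 = (-0.05)·1600 + (+0.95)·1750 + (-0.10)·1100 = 1472.50
  d_3 = (+0.00)·1600 + (-0.20)·1750 + (+0.95)·1100 = 695.00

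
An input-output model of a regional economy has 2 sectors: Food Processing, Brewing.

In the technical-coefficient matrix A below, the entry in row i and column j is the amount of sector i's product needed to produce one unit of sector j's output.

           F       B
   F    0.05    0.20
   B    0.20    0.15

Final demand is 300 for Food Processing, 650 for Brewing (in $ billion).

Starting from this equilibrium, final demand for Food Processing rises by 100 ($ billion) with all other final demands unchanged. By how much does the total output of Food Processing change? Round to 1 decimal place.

Δx_F = 110.7

I − A =
  [   0.95    -0.20]
  [  -0.20     0.85]
det(I−A) = (0.95)(0.85) − (-0.20)(-0.20) = 0.7675
adj(I−A) = [[0.85, 0.20], [0.20, 0.95]]
(I − A)⁻¹ = adj(I−A) / det(I−A) ≈
  [   1.1075     0.2606]
  [   0.2606     1.2378]
Δx = (I − A)⁻¹ Δd with Δd having +100 in the Food Processing component and 0 elsewhere.
So Δx_F = L_FF · (+100), where L_FF = adj(I−A)_FF / det(I−A) = 0.85 / 0.7675.
Δx_F = 0.85 × (+100) / 0.7675 = 85.00 / 0.7675 ≈ 110.7.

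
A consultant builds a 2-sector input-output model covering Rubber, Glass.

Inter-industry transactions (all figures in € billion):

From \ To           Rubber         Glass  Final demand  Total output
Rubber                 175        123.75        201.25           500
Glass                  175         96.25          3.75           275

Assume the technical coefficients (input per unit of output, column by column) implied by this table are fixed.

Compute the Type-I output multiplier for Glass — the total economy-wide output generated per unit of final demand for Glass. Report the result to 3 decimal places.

m_G = 4.151

Technical coefficients a_ij = z_ij / X_j:
  a_RR = 175/500 = 0.35, a_GR = 175/500 = 0.35
  a_RG = 123.75/275 = 0.45, a_GG = 96.25/275 = 0.35
I − A =
  [   0.65    -0.45]
  [  -0.35     0.65]
det(I−A) = (0.65)(0.65) − (-0.45)(-0.35) = 0.2650
adj(I−A) = [[0.65, 0.45], [0.35, 0.65]]
(I − A)⁻¹ = adj(I−A) / det(I−A) ≈
  [   2.4528     1.6981]
  [   1.3208     2.4528]
The output multiplier for sector j is the column-j sum of the Leontief inverse (I − A)⁻¹ = adj(I−A) / det(I−A).
Column G of adj(I−A): (0.45, 0.65); det(I−A) = 0.2650.
m_G = (0.45 + 0.65) / 0.2650 = 1.10 / 0.2650 ≈ 4.151.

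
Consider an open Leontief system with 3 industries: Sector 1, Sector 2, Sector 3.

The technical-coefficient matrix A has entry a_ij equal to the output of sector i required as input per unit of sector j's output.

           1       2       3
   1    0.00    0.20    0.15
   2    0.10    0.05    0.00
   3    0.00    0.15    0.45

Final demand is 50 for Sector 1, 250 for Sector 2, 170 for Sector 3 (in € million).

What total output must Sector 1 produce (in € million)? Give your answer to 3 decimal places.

I − A =
  [   1.00    -0.20    -0.15]
  [  -0.10     0.95     0.00]
  [   0.00    -0.15     0.55]
Cofactors of I−A, C_ij = (−1)^(i+j)·(minor ij) (rows/columns in the sector order above):
  C_11 = (0.95)(0.55) − (0.00)(-0.15) = 0.5225
  C_12 = −[(-0.10)(0.55) − (0.00)(0.00)] = 0.0550
  C_13 = (-0.10)(-0.15) − (0.95)(0.00) = 0.0150
  C_21 = −[(-0.20)(0.55) − (-0.15)(-0.15)] = 0.1325
  C_22 = (1.00)(0.55) − (-0.15)(0.00) = 0.5500
  C_23 = −[(1.00)(-0.15) − (-0.20)(0.00)] = 0.1500
  C_31 = (-0.20)(0.00) − (-0.15)(0.95) = 0.1425
  C_32 = −[(1.00)(0.00) − (-0.15)(-0.10)] = 0.0150
  C_33 = (1.00)(0.95) − (-0.20)(-0.10) = 0.9300
det(I−A) = Σ_j (I−A)_1j·C_1j = (1.00)(0.5225) + (-0.20)(0.0550) + (-0.15)(0.0150) = 0.50925
adj(I−A) = Cᵀ =
  [ 0.5225   0.1325   0.1425]
  [ 0.0550   0.5500   0.0150]
  [ 0.0150   0.1500   0.9300]
(I − A)⁻¹ = adj(I−A) / det(I−A) ≈
  [   1.0260     0.2602     0.2798]
  [   0.1080     1.0800     0.0295]
  [   0.0295     0.2946     1.8262]
x = (I − A)⁻¹ d = adj(I−A)·d / det(I−A), with det(I−A) = 0.50925:
  x_1 = (0.5225·50 + 0.1325·250 + 0.1425·170) / 0.50925 = 83.475 / 0.50925 ≈ 163.918
  x_2 = (0.0550·50 + 0.5500·250 + 0.0150·170) / 0.50925 = 142.80 / 0.50925 ≈ 280.412
  x_3 = (0.0150·50 + 0.1500·250 + 0.9300·170) / 0.50925 = 196.35 / 0.50925 ≈ 385.567

x_1 = 163.918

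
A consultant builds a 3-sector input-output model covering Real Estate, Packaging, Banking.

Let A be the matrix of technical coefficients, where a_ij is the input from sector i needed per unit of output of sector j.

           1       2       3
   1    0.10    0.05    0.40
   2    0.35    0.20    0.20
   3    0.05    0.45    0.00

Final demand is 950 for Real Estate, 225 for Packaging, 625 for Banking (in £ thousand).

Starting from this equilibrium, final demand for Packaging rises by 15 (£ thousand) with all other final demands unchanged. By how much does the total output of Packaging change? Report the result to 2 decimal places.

I − A =
  [   0.90    -0.05    -0.40]
  [  -0.35     0.80    -0.20]
  [  -0.05    -0.45     1.00]
Cofactors of I−A, C_ij = (−1)^(i+j)·(minor ij) (rows/columns in the sector order above):
  C_11 = (0.80)(1.00) − (-0.20)(-0.45) = 0.7100
  C_12 = −[(-0.35)(1.00) − (-0.20)(-0.05)] = 0.3600
  C_13 = (-0.35)(-0.45) − (0.80)(-0.05) = 0.1975
  C_21 = −[(-0.05)(1.00) − (-0.40)(-0.45)] = 0.2300
  C_22 = (0.90)(1.00) − (-0.40)(-0.05) = 0.8800
  C_23 = −[(0.90)(-0.45) − (-0.05)(-0.05)] = 0.4075
  C_31 = (-0.05)(-0.20) − (-0.40)(0.80) = 0.3300
  C_32 = −[(0.90)(-0.20) − (-0.40)(-0.35)] = 0.3200
  C_33 = (0.90)(0.80) − (-0.05)(-0.35) = 0.7025
det(I−A) = Σ_j (I−A)_1j·C_1j = (0.90)(0.7100) + (-0.05)(0.3600) + (-0.40)(0.1975) = 0.5420
adj(I−A) = Cᵀ =
  [ 0.7100   0.2300   0.3300]
  [ 0.3600   0.8800   0.3200]
  [ 0.1975   0.4075   0.7025]
(I − A)⁻¹ = adj(I−A) / det(I−A) ≈
  [   1.3100     0.4244     0.6089]
  [   0.6642     1.6236     0.5904]
  [   0.3644     0.7518     1.2961]
Δx = (I − A)⁻¹ Δd with Δd having +15 in the Packaging component and 0 elsewhere.
So Δx_2 = L_22 · (+15), where L_22 = adj(I−A)_22 / det(I−A) = 0.8800 / 0.5420.
Δx_2 = 0.8800 × (+15) / 0.5420 = 13.20 / 0.5420 ≈ 24.35.

Δx_2 = 24.35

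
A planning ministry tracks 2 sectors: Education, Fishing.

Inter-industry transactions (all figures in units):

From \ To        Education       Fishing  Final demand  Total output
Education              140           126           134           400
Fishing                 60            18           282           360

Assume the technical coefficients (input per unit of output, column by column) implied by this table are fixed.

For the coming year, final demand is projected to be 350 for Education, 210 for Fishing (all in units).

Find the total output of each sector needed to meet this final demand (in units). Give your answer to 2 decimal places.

Technical coefficients a_ij = z_ij / X_j:
  a_11 = 140/400 = 0.35, a_21 = 60/400 = 0.15
  a_12 = 126/360 = 0.35, a_22 = 18/360 = 0.05
I − A =
  [   0.65    -0.35]
  [  -0.15     0.95]
det(I−A) = (0.65)(0.95) − (-0.35)(-0.15) = 0.5650
adj(I−A) = [[0.95, 0.35], [0.15, 0.65]]
(I − A)⁻¹ = adj(I−A) / det(I−A) ≈
  [   1.6814     0.6195]
  [   0.2655     1.1504]
x = (I − A)⁻¹ d = adj(I−A)·d / det(I−A), with det(I−A) = 0.5650:
  x_1 = (0.95·350 + 0.35·210) / 0.5650 = 406.00 / 0.5650 ≈ 718.58
  x_2 = (0.15·350 + 0.65·210) / 0.5650 = 189.00 / 0.5650 ≈ 334.51

x_1 = 718.58, x_2 = 334.51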